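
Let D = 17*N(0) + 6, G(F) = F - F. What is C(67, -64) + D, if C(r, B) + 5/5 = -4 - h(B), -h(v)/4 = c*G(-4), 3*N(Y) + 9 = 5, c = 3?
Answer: -65/3 ≈ -21.667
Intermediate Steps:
G(F) = 0
N(Y) = -4/3 (N(Y) = -3 + (1/3)*5 = -3 + 5/3 = -4/3)
h(v) = 0 (h(v) = -12*0 = -4*0 = 0)
D = -50/3 (D = 17*(-4/3) + 6 = -68/3 + 6 = -50/3 ≈ -16.667)
C(r, B) = -5 (C(r, B) = -1 + (-4 - 1*0) = -1 + (-4 + 0) = -1 - 4 = -5)
C(67, -64) + D = -5 - 50/3 = -65/3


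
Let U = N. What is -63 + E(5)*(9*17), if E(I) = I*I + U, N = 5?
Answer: 4527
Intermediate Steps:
U = 5
E(I) = 5 + I**2 (E(I) = I*I + 5 = I**2 + 5 = 5 + I**2)
-63 + E(5)*(9*17) = -63 + (5 + 5**2)*(9*17) = -63 + (5 + 25)*153 = -63 + 30*153 = -63 + 4590 = 4527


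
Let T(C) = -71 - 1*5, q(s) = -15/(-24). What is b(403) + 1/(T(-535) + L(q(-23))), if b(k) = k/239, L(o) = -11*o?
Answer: 265277/158457 ≈ 1.6741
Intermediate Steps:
q(s) = 5/8 (q(s) = -15*(-1/24) = 5/8)
T(C) = -76 (T(C) = -71 - 5 = -76)
b(k) = k/239 (b(k) = k*(1/239) = k/239)
b(403) + 1/(T(-535) + L(q(-23))) = (1/239)*403 + 1/(-76 - 11*5/8) = 403/239 + 1/(-76 - 55/8) = 403/239 + 1/(-663/8) = 403/239 - 8/663 = 265277/158457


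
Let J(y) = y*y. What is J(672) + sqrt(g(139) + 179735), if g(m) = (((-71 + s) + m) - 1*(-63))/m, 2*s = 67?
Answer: 451584 + 3*sqrt(1543414578)/278 ≈ 4.5201e+5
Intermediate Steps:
s = 67/2 (s = (1/2)*67 = 67/2 ≈ 33.500)
J(y) = y**2
g(m) = (51/2 + m)/m (g(m) = (((-71 + 67/2) + m) - 1*(-63))/m = ((-75/2 + m) + 63)/m = (51/2 + m)/m)
J(672) + sqrt(g(139) + 179735) = 672**2 + sqrt((51/2 + 139)/139 + 179735) = 451584 + sqrt((1/139)*(329/2) + 179735) = 451584 + sqrt(329/278 + 179735) = 451584 + sqrt(49966659/278) = 451584 + 3*sqrt(1543414578)/278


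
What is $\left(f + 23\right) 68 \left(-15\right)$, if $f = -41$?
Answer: $18360$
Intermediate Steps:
$\left(f + 23\right) 68 \left(-15\right) = \left(-41 + 23\right) 68 \left(-15\right) = \left(-18\right) 68 \left(-15\right) = \left(-1224\right) \left(-15\right) = 18360$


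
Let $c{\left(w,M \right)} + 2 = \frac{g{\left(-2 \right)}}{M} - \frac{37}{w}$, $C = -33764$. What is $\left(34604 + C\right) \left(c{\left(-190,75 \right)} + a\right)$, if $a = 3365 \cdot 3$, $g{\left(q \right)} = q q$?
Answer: $\frac{805441196}{95} \approx 8.4783 \cdot 10^{6}$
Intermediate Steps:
$g{\left(q \right)} = q^{2}$
$a = 10095$
$c{\left(w,M \right)} = -2 - \frac{37}{w} + \frac{4}{M}$ ($c{\left(w,M \right)} = -2 - \left(\frac{37}{w} - \frac{\left(-2\right)^{2}}{M}\right) = -2 - \left(- \frac{4}{M} + \frac{37}{w}\right) = -2 - \frac{37}{w} + \frac{4}{M}$)
$\left(34604 + C\right) \left(c{\left(-190,75 \right)} + a\right) = \left(34604 - 33764\right) \left(\left(-2 - \frac{37}{-190} + \frac{4}{75}\right) + 10095\right) = 840 \left(\left(-2 - - \frac{37}{190} + 4 \cdot \frac{1}{75}\right) + 10095\right) = 840 \left(\left(-2 + \frac{37}{190} + \frac{4}{75}\right) + 10095\right) = 840 \left(- \frac{4993}{2850} + 10095\right) = 840 \cdot \frac{28765757}{2850} = \frac{805441196}{95}$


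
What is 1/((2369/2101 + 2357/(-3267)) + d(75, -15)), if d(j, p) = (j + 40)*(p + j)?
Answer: 623997/4305832706 ≈ 0.00014492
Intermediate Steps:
d(j, p) = (40 + j)*(j + p)
1/((2369/2101 + 2357/(-3267)) + d(75, -15)) = 1/((2369/2101 + 2357/(-3267)) + (75² + 40*75 + 40*(-15) + 75*(-15))) = 1/((2369*(1/2101) + 2357*(-1/3267)) + (5625 + 3000 - 600 - 1125)) = 1/((2369/2101 - 2357/3267) + 6900) = 1/(253406/623997 + 6900) = 1/(4305832706/623997) = 623997/4305832706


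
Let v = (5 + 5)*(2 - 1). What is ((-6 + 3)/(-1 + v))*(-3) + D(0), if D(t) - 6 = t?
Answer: 7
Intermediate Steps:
v = 10 (v = 10*1 = 10)
D(t) = 6 + t
((-6 + 3)/(-1 + v))*(-3) + D(0) = ((-6 + 3)/(-1 + 10))*(-3) + (6 + 0) = -3/9*(-3) + 6 = -3*1/9*(-3) + 6 = -1/3*(-3) + 6 = 1 + 6 = 7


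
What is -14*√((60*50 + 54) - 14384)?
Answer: -14*I*√11330 ≈ -1490.2*I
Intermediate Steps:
-14*√((60*50 + 54) - 14384) = -14*√((3000 + 54) - 14384) = -14*√(3054 - 14384) = -14*I*√11330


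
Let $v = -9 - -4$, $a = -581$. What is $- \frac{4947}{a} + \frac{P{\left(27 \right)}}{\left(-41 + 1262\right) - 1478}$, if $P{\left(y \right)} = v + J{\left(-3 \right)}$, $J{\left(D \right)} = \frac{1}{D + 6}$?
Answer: $\frac{3822271}{447951} \approx 8.5328$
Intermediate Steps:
$J{\left(D \right)} = \frac{1}{6 + D}$
$v = -5$ ($v = -9 + 4 = -5$)
$P{\left(y \right)} = - \frac{14}{3}$ ($P{\left(y \right)} = -5 + \frac{1}{6 - 3} = -5 + \frac{1}{3} = - \frac{14}{3}$)
$- \frac{4947}{a} + \frac{P{\left(27 \right)}}{\left(-41 + 1262\right) - 1478} = - \frac{4947}{-581} - \frac{14}{3 \left(\left(-41 + 1262\right) - 1478\right)} = \left(-4947\right) \left(- \frac{1}{581}\right) - \frac{14}{3 \left(1221 - 1478\right)} = \frac{4947}{581} - \frac{14}{3 \left(-257\right)} = \frac{4947}{581} - - \frac{14}{771} = \frac{4947}{581} + \frac{14}{771} = \frac{3822271}{447951}$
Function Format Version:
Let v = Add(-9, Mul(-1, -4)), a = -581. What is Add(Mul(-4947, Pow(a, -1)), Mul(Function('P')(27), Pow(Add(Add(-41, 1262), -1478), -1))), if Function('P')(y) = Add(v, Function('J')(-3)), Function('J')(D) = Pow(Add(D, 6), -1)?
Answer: Rational(3822271, 447951) ≈ 8.5328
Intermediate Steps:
Function('J')(D) = Pow(Add(6, D), -1)
v = -5 (v = Add(-9, 4) = -5)
Function('P')(y) = Rational(-14, 3) (Function('P')(y) = Add(-5, Pow(Add(6, -3), -1)) = Add(-5, Pow(3, -1)) = Add(-5, Rational(1, 3)) = Rational(-14, 3))
Add(Mul(-4947, Pow(a, -1)), Mul(Function('P')(27), Pow(Add(Add(-41, 1262), -1478), -1))) = Add(Mul(-4947, Pow(-581, -1)), Mul(Rational(-14, 3), Pow(Add(Add(-41, 1262), -1478), -1))) = Add(Mul(-4947, Rational(-1, 581)), Mul(Rational(-14, 3), Pow(Add(1221, -1478), -1))) = Add(Rational(4947, 581), Mul(Rational(-14, 3), Pow(-257, -1))) = Add(Rational(4947, 581), Mul(Rational(-14, 3), Rational(-1, 257))) = Add(Rational(4947, 581), Rational(14, 771)) = Rational(3822271, 447951)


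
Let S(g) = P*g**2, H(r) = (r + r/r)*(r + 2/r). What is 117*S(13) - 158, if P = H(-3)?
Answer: 144844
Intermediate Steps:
H(r) = (1 + r)*(r + 2/r) (H(r) = (r + 1)*(r + 2/r) = (1 + r)*(r + 2/r))
P = 22/3 (P = 2 - 3 + (-3)**2 + 2/(-3) = 2 - 3 + 9 + 2*(-1/3) = 2 - 3 + 9 - 2/3 = 22/3 ≈ 7.3333)
S(g) = 22*g**2/3
117*S(13) - 158 = 117*((22/3)*13**2) - 158 = 117*((22/3)*169) - 158 = 117*(3718/3) - 158 = 145002 - 158 = 144844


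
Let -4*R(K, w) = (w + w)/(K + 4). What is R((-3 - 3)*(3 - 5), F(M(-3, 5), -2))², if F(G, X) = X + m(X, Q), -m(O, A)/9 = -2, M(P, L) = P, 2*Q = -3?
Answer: ¼ ≈ 0.25000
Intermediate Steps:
Q = -3/2 (Q = (½)*(-3) = -3/2 ≈ -1.5000)
m(O, A) = 18 (m(O, A) = -9*(-2) = 18)
F(G, X) = 18 + X (F(G, X) = X + 18 = 18 + X)
R(K, w) = -w/(2*(4 + K)) (R(K, w) = -(w + w)/(4*(K + 4)) = -2*w/(4*(4 + K)) = -w/(2*(4 + K)))
R((-3 - 3)*(3 - 5), F(M(-3, 5), -2))² = (-(18 - 2)/(8 + 2*((-3 - 3)*(3 - 5))))² = (-1*16/(8 + 2*(-6*(-2))))² = (-1*16/(8 + 2*12))² = (-1*16/(8 + 24))² = (-1*16/32)² = (-1*16*1/32)² = (-½)² = ¼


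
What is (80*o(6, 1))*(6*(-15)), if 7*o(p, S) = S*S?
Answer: -7200/7 ≈ -1028.6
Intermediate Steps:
o(p, S) = S**2/7 (o(p, S) = (S*S)/7 = S**2/7)
(80*o(6, 1))*(6*(-15)) = (80*((1/7)*1**2))*(6*(-15)) = (80*((1/7)*1))*(-90) = (80*(1/7))*(-90) = (80/7)*(-90) = -7200/7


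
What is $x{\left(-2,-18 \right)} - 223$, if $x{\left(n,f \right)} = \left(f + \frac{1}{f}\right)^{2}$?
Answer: $\frac{33373}{324} \approx 103.0$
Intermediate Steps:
$x{\left(-2,-18 \right)} - 223 = \frac{\left(1 + \left(-18\right)^{2}\right)^{2}}{324} - 223 = \frac{\left(1 + 324\right)^{2}}{324} - 223 = \frac{325^{2}}{324} - 223 = \frac{1}{324} \cdot 105625 - 223 = \frac{105625}{324} - 223 = \frac{33373}{324}$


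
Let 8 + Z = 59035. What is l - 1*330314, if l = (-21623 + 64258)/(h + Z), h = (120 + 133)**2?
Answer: -40640470669/123036 ≈ -3.3031e+5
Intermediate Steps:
Z = 59027 (Z = -8 + 59035 = 59027)
h = 64009 (h = 253**2 = 64009)
l = 42635/123036 (l = (-21623 + 64258)/(64009 + 59027) = 42635/123036 ≈ 0.34652)
l - 1*330314 = 42635/123036 - 1*330314 = 42635/123036 - 330314 = -40640470669/123036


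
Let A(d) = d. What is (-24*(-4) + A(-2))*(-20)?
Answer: -1880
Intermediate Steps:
(-24*(-4) + A(-2))*(-20) = (-24*(-4) - 2)*(-20) = (96 - 2)*(-20) = 94*(-20) = -1880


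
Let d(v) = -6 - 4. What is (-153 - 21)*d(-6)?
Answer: 1740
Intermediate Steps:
d(v) = -10
(-153 - 21)*d(-6) = (-153 - 21)*(-10) = -174*(-10) = 1740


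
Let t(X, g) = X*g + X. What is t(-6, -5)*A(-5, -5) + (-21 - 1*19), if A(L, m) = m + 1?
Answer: -136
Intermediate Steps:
t(X, g) = X + X*g
A(L, m) = 1 + m
t(-6, -5)*A(-5, -5) + (-21 - 1*19) = (-6*(1 - 5))*(1 - 5) + (-21 - 1*19) = -6*(-4)*(-4) + (-21 - 19) = 24*(-4) - 40 = -96 - 40 = -136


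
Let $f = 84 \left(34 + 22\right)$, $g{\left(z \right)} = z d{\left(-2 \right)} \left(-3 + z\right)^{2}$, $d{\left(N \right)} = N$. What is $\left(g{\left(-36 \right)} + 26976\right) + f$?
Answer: $141192$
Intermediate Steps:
$g{\left(z \right)} = - 2 z \left(-3 + z\right)^{2}$ ($g{\left(z \right)} = z \left(-2\right) \left(-3 + z\right)^{2} = - 2 z \left(-3 + z\right)^{2}$)
$f = 4704$ ($f = 84 \cdot 56 = 4704$)
$\left(g{\left(-36 \right)} + 26976\right) + f = \left(\left(-2\right) \left(-36\right) \left(-3 - 36\right)^{2} + 26976\right) + 4704 = \left(\left(-2\right) \left(-36\right) \left(-39\right)^{2} + 26976\right) + 4704 = \left(\left(-2\right) \left(-36\right) 1521 + 26976\right) + 4704 = \left(109512 + 26976\right) + 4704 = 136488 + 4704 = 141192$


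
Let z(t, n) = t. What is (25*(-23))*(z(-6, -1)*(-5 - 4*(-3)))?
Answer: 24150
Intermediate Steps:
(25*(-23))*(z(-6, -1)*(-5 - 4*(-3))) = (25*(-23))*(-6*(-5 - 4*(-3))) = -(-3450)*(-5 + 12) = -(-3450)*7 = -575*(-42) = 24150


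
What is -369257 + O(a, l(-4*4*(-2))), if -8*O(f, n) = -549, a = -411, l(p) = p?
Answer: -2953507/8 ≈ -3.6919e+5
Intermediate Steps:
O(f, n) = 549/8 (O(f, n) = -⅛*(-549) = 549/8)
-369257 + O(a, l(-4*4*(-2))) = -369257 + 549/8 = -2953507/8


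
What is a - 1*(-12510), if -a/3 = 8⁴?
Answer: 222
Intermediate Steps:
a = -12288 (a = -3*8⁴ = -3*4096 = -12288)
a - 1*(-12510) = -12288 - 1*(-12510) = -12288 + 12510 = 222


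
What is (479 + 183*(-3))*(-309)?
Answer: 21630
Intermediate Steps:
(479 + 183*(-3))*(-309) = (479 - 549)*(-309) = -70*(-309) = 21630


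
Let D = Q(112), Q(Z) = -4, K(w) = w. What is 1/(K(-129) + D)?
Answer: -1/133 ≈ -0.0075188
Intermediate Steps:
D = -4
1/(K(-129) + D) = 1/(-129 - 4) = 1/(-133) = -1/133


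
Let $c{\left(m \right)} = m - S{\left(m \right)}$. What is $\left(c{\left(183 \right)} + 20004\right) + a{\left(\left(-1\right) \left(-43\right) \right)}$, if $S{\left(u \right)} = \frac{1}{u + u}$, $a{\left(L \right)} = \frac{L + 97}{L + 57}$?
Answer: $\frac{36944767}{1830} \approx 20188.0$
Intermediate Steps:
$a{\left(L \right)} = \frac{97 + L}{57 + L}$
$S{\left(u \right)} = \frac{1}{2 u}$
$c{\left(m \right)} = m - \frac{1}{2 m}$
$\left(c{\left(183 \right)} + 20004\right) + a{\left(\left(-1\right) \left(-43\right) \right)} = \left(\left(183 - \frac{1}{2 \cdot 183}\right) + 20004\right) + \frac{97 - -43}{57 - -43} = \left(\left(183 - \frac{1}{366}\right) + 20004\right) + \frac{97 + 43}{57 + 43} = \left(\left(183 - \frac{1}{366}\right) + 20004\right) + \frac{1}{100} \cdot 140 = \left(\frac{66977}{366} + 20004\right) + \frac{1}{100} \cdot 140 = \frac{7388441}{366} + \frac{7}{5} = \frac{36944767}{1830}$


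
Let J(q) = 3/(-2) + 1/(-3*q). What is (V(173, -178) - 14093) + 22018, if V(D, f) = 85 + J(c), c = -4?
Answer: 96103/12 ≈ 8008.6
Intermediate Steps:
J(q) = -3/2 - 1/(3*q) (J(q) = 3*(-1/2) + 1*(-1/(3*q)) = -3/2 - 1/(3*q))
V(D, f) = 1003/12 (V(D, f) = 85 + (1/6)*(-2 - 9*(-4))/(-4) = 85 + (1/6)*(-1/4)*(-2 + 36) = 85 + (1/6)*(-1/4)*34 = 85 - 17/12 = 1003/12)
(V(173, -178) - 14093) + 22018 = (1003/12 - 14093) + 22018 = -168113/12 + 22018 = 96103/12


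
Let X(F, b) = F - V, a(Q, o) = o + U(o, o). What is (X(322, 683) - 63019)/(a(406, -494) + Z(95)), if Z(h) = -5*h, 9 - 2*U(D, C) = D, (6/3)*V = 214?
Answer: 17944/205 ≈ 87.532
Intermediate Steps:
V = 107 (V = (½)*214 = 107)
U(D, C) = 9/2 - D/2
a(Q, o) = 9/2 + o/2 (a(Q, o) = o + (9/2 - o/2) = 9/2 + o/2)
X(F, b) = -107 + F (X(F, b) = F - 1*107 = F - 107 = -107 + F)
(X(322, 683) - 63019)/(a(406, -494) + Z(95)) = ((-107 + 322) - 63019)/((9/2 + (½)*(-494)) - 5*95) = (215 - 63019)/((9/2 - 247) - 475) = -62804/(-485/2 - 475) = -62804/(-1435/2) = -62804*(-2/1435) = 17944/205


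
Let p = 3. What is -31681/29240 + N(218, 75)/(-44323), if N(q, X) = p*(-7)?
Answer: -1403582923/1296004520 ≈ -1.0830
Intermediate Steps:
N(q, X) = -21 (N(q, X) = 3*(-7) = -21)
-31681/29240 + N(218, 75)/(-44323) = -31681/29240 - 21/(-44323) = -31681*1/29240 - 21*(-1/44323) = -31681/29240 + 21/44323 = -1403582923/1296004520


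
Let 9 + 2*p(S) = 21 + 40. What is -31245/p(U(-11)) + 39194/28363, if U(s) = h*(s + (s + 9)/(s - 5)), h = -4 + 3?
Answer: -885182891/737438 ≈ -1200.3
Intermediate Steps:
h = -1
U(s) = -s - (9 + s)/(-5 + s) (U(s) = -(s + (s + 9)/(s - 5)) = -(s + (9 + s)/(-5 + s)) = -s - (9 + s)/(-5 + s))
p(S) = 26 (p(S) = -9/2 + (21 + 40)/2 = -9/2 + (½)*61 = -9/2 + 61/2 = 26)
-31245/p(U(-11)) + 39194/28363 = -31245/26 + 39194/28363 = -885182891/737438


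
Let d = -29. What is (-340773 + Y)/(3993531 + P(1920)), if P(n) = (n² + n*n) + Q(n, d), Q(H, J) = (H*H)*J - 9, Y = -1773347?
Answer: 1057060/47769639 ≈ 0.022128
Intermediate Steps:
Q(H, J) = -9 + J*H² (Q(H, J) = H²*J - 9 = J*H² - 9 = -9 + J*H²)
P(n) = -9 - 27*n² (P(n) = (n² + n*n) + (-9 - 29*n²) = (n² + n²) + (-9 - 29*n²) = 2*n² + (-9 - 29*n²) = -9 - 27*n²)
(-340773 + Y)/(3993531 + P(1920)) = (-340773 - 1773347)/(3993531 + (-9 - 27*1920²)) = -2114120/(3993531 + (-9 - 27*3686400)) = -2114120/(3993531 + (-9 - 99532800)) = -2114120/(3993531 - 99532809) = -2114120/(-95539278) = -2114120*(-1/95539278) = 1057060/47769639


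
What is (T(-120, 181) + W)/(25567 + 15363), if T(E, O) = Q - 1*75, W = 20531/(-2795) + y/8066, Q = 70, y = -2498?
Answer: -142653653/461372578550 ≈ -0.00030919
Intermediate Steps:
W = -86292478/11272235 (W = 20531/(-2795) - 2498/8066 = 20531*(-1/2795) - 2498*1/8066 = -20531/2795 - 1249/4033 = -86292478/11272235 ≈ -7.6553)
T(E, O) = -5 (T(E, O) = 70 - 1*75 = 70 - 75 = -5)
(T(-120, 181) + W)/(25567 + 15363) = (-5 - 86292478/11272235)/(25567 + 15363) = -142653653/11272235/40930 = -142653653/11272235*1/40930 = -142653653/461372578550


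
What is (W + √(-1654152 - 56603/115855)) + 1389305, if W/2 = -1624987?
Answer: -1860669 + I*√22202664975006365/115855 ≈ -1.8607e+6 + 1286.1*I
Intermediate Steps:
W = -3249974 (W = 2*(-1624987) = -3249974)
(W + √(-1654152 - 56603/115855)) + 1389305 = (-3249974 + √(-1654152 - 56603/115855)) + 1389305 = (-3249974 + √(-191641836563/115855)) + 1389305 = (-3249974 + I*√22202664975006365/115855) + 1389305 = -1860669 + I*√22202664975006365/115855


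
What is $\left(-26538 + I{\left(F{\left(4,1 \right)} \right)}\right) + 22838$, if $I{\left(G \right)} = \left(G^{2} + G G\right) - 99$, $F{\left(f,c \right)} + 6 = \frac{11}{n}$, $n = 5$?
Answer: $- \frac{94253}{25} \approx -3770.1$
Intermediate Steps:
$F{\left(f,c \right)} = - \frac{19}{5}$ ($F{\left(f,c \right)} = -6 + \frac{11}{5} = - \frac{19}{5}$)
$I{\left(G \right)} = -99 + 2 G^{2}$ ($I{\left(G \right)} = \left(G^{2} + G^{2}\right) - 99 = 2 G^{2} - 99 = -99 + 2 G^{2}$)
$\left(-26538 + I{\left(F{\left(4,1 \right)} \right)}\right) + 22838 = \left(-26538 - \left(99 - 2 \left(- \frac{19}{5}\right)^{2}\right)\right) + 22838 = \left(-26538 + \left(-99 + 2 \cdot \frac{361}{25}\right)\right) + 22838 = \left(-26538 + \left(-99 + \frac{722}{25}\right)\right) + 22838 = \left(-26538 - \frac{1753}{25}\right) + 22838 = - \frac{665203}{25} + 22838 = - \frac{94253}{25}$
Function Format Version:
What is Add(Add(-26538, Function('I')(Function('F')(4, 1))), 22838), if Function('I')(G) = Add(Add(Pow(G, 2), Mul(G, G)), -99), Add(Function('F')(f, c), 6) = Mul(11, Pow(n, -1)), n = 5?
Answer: Rational(-94253, 25) ≈ -3770.1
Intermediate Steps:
Function('F')(f, c) = Rational(-19, 5) (Function('F')(f, c) = Add(-6, Mul(11, Pow(5, -1))) = Add(-6, Mul(11, Rational(1, 5))) = Add(-6, Rational(11, 5)) = Rational(-19, 5))
Function('I')(G) = Add(-99, Mul(2, Pow(G, 2))) (Function('I')(G) = Add(Add(Pow(G, 2), Pow(G, 2)), -99) = Add(Mul(2, Pow(G, 2)), -99) = Add(-99, Mul(2, Pow(G, 2))))
Add(Add(-26538, Function('I')(Function('F')(4, 1))), 22838) = Add(Add(-26538, Add(-99, Mul(2, Pow(Rational(-19, 5), 2)))), 22838) = Add(Add(-26538, Add(-99, Mul(2, Rational(361, 25)))), 22838) = Add(Add(-26538, Add(-99, Rational(722, 25))), 22838) = Add(Add(-26538, Rational(-1753, 25)), 22838) = Add(Rational(-665203, 25), 22838) = Rational(-94253, 25)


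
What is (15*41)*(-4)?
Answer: -2460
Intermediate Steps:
(15*41)*(-4) = 615*(-4) = -2460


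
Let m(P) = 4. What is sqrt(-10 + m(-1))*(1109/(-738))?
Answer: -1109*I*sqrt(6)/738 ≈ -3.6809*I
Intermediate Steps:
sqrt(-10 + m(-1))*(1109/(-738)) = sqrt(-10 + 4)*(1109/(-738)) = sqrt(-6)*(1109*(-1/738)) = (I*sqrt(6))*(-1109/738) = -1109*I*sqrt(6)/738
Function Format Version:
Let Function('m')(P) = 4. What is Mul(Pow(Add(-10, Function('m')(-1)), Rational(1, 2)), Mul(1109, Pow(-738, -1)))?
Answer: Mul(Rational(-1109, 738), I, Pow(6, Rational(1, 2))) ≈ Mul(-3.6809, I)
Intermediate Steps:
Mul(Pow(Add(-10, Function('m')(-1)), Rational(1, 2)), Mul(1109, Pow(-738, -1))) = Mul(Pow(Add(-10, 4), Rational(1, 2)), Mul(1109, Pow(-738, -1))) = Mul(Pow(-6, Rational(1, 2)), Mul(1109, Rational(-1, 738))) = Mul(Mul(I, Pow(6, Rational(1, 2))), Rational(-1109, 738)) = Mul(Rational(-1109, 738), I, Pow(6, Rational(1, 2)))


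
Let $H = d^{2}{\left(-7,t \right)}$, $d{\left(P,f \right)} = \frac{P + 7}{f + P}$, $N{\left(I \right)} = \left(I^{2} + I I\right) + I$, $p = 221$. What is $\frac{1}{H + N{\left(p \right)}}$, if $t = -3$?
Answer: $\frac{1}{97903} \approx 1.0214 \cdot 10^{-5}$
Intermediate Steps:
$N{\left(I \right)} = I + 2 I^{2}$ ($N{\left(I \right)} = \left(I^{2} + I^{2}\right) + I = 2 I^{2} + I = I + 2 I^{2}$)
$d{\left(P,f \right)} = \frac{7 + P}{P + f}$
$H = 0$ ($H = \left(\frac{7 - 7}{-7 - 3}\right)^{2} = \left(\frac{1}{-10} \cdot 0\right)^{2} = \left(\left(- \frac{1}{10}\right) 0\right)^{2} = 0^{2} = 0$)
$\frac{1}{H + N{\left(p \right)}} = \frac{1}{0 + 221 \left(1 + 2 \cdot 221\right)} = \frac{1}{0 + 221 \left(1 + 442\right)} = \frac{1}{0 + 221 \cdot 443} = \frac{1}{0 + 97903} = \frac{1}{97903}$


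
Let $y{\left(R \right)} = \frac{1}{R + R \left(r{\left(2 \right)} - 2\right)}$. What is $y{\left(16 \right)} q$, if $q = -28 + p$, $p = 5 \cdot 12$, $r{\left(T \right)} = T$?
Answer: $2$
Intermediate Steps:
$p = 60$
$y{\left(R \right)} = \frac{1}{R}$ ($y{\left(R \right)} = \frac{1}{R + R \left(2 - 2\right)} = \frac{1}{R + R 0} = \frac{1}{R + 0} = \frac{1}{R}$)
$q = 32$ ($q = -28 + 60 = 32$)
$y{\left(16 \right)} q = \frac{1}{16} \cdot 32 = 2$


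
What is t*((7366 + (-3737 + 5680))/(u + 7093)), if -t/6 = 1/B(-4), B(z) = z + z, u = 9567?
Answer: 27927/66640 ≈ 0.41907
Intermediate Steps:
B(z) = 2*z
t = 3/4 (t = -6/(2*(-4)) = -6/(-8) = -6*(-1/8) = 3/4 ≈ 0.75000)
t*((7366 + (-3737 + 5680))/(u + 7093)) = 3*((7366 + (-3737 + 5680))/(9567 + 7093))/4 = 3*((7366 + 1943)/16660)/4 = 3*(9309*(1/16660))/4 = (3/4)*(9309/16660) = 27927/66640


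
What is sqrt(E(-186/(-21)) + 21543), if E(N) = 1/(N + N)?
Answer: sqrt(82811509)/62 ≈ 146.78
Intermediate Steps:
E(N) = 1/(2*N)
sqrt(E(-186/(-21)) + 21543) = sqrt(1/(2*((-186/(-21)))) + 21543) = sqrt(1/(2*((-186*(-1/21)))) + 21543) = sqrt(1/(2*(62/7)) + 21543) = sqrt((1/2)*(7/62) + 21543) = sqrt(7/124 + 21543) = sqrt(2671339/124) = sqrt(82811509)/62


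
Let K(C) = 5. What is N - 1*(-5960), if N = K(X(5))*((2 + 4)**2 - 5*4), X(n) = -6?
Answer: 6040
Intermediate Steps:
N = 80 (N = 5*((2 + 4)**2 - 5*4) = 5*(6**2 - 20) = 5*(36 - 20) = 5*16 = 80)
N - 1*(-5960) = 80 - 1*(-5960) = 80 + 5960 = 6040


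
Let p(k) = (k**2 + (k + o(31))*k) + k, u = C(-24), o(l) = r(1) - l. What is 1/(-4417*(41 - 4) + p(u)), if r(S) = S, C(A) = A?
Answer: -1/161581 ≈ -6.1888e-6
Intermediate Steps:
o(l) = 1 - l
u = -24
p(k) = k + k**2 + k*(-30 + k) (p(k) = (k**2 + (k + (1 - 1*31))*k) + k = (k**2 + (k + (1 - 31))*k) + k = (k**2 + (k - 30)*k) + k = (k**2 + (-30 + k)*k) + k = (k**2 + k*(-30 + k)) + k = k + k**2 + k*(-30 + k))
1/(-4417*(41 - 4) + p(u)) = 1/(-4417*(41 - 4) - 24*(-29 + 2*(-24))) = 1/(-4417*37 - 24*(-29 - 48)) = 1/(-163429 - 24*(-77)) = 1/(-163429 + 1848) = 1/(-161581) = -1/161581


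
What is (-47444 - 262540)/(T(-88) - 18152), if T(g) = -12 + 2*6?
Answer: 38748/2269 ≈ 17.077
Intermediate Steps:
T(g) = 0 (T(g) = -12 + 12 = 0)
(-47444 - 262540)/(T(-88) - 18152) = (-47444 - 262540)/(0 - 18152) = -309984/(-18152) = -309984*(-1/18152) = 38748/2269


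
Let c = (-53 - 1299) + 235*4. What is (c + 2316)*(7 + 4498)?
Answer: 8577520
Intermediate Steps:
c = -412 (c = -1352 + 940 = -412)
(c + 2316)*(7 + 4498) = (-412 + 2316)*(7 + 4498) = 1904*4505 = 8577520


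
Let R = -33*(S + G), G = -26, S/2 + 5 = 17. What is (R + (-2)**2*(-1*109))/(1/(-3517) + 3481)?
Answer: -650645/6121338 ≈ -0.10629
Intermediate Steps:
S = 24 (S = -10 + 2*17 = -10 + 34 = 24)
R = 66 (R = -33*(24 - 26) = -33*(-2) = 66)
(R + (-2)**2*(-1*109))/(1/(-3517) + 3481) = (66 + (-2)**2*(-1*109))/(1/(-3517) + 3481) = (66 + 4*(-109))/(-1/3517 + 3481) = (66 - 436)/(12242676/3517) = -370*3517/12242676 = -650645/6121338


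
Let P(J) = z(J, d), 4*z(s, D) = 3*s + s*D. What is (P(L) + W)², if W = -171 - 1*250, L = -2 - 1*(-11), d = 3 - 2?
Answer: 169744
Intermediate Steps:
d = 1
L = 9 (L = -2 + 11 = 9)
z(s, D) = 3*s/4 + D*s/4 (z(s, D) = (3*s + s*D)/4 = (3*s + D*s)/4 = 3*s/4 + D*s/4)
P(J) = J (P(J) = J*(3 + 1)/4 = (¼)*J*4 = J)
W = -421 (W = -171 - 250 = -421)
(P(L) + W)² = (9 - 421)² = (-412)² = 169744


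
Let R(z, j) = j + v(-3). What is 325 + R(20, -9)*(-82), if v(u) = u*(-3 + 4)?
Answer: 1309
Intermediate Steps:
v(u) = u (v(u) = u*1 = u)
R(z, j) = -3 + j (R(z, j) = j - 3 = -3 + j)
325 + R(20, -9)*(-82) = 325 + (-3 - 9)*(-82) = 325 - 12*(-82) = 325 + 984 = 1309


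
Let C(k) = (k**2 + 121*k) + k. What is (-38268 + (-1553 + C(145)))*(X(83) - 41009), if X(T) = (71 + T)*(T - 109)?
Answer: 49784378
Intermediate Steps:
C(k) = k**2 + 122*k
X(T) = (-109 + T)*(71 + T) (X(T) = (71 + T)*(-109 + T) = (-109 + T)*(71 + T))
(-38268 + (-1553 + C(145)))*(X(83) - 41009) = (-38268 + (-1553 + 145*(122 + 145)))*((-7739 + 83**2 - 38*83) - 41009) = (-38268 + (-1553 + 145*267))*((-7739 + 6889 - 3154) - 41009) = (-38268 + (-1553 + 38715))*(-4004 - 41009) = (-38268 + 37162)*(-45013) = -1106*(-45013) = 49784378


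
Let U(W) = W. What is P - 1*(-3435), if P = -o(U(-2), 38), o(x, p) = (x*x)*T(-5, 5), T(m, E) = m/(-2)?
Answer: 3425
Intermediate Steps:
T(m, E) = -m/2 (T(m, E) = m*(-½) = -m/2)
o(x, p) = 5*x²/2 (o(x, p) = (x*x)*(-½*(-5)) = x²*(5/2) = 5*x²/2)
P = -10 (P = -5*(-2)²/2 = -5*4/2 = -1*10 = -10)
P - 1*(-3435) = -10 - 1*(-3435) = -10 + 3435 = 3425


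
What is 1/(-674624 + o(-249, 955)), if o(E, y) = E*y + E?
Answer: -1/912668 ≈ -1.0957e-6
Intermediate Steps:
o(E, y) = E + E*y
1/(-674624 + o(-249, 955)) = 1/(-674624 - 249*(1 + 955)) = 1/(-674624 - 249*956) = 1/(-674624 - 238044) = 1/(-912668) = -1/912668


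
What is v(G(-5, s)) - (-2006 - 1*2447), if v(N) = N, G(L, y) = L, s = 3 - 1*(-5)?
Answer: 4448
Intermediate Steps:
s = 8 (s = 3 + 5 = 8)
v(G(-5, s)) - (-2006 - 1*2447) = -5 - (-2006 - 1*2447) = -5 - (-2006 - 2447) = -5 - 1*(-4453) = -5 + 4453 = 4448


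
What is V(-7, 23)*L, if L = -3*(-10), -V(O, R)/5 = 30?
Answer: -4500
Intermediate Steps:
V(O, R) = -150 (V(O, R) = -5*30 = -150)
L = 30
V(-7, 23)*L = -150*30 = -4500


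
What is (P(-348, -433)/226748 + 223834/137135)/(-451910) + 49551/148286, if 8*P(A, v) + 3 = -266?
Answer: 2785168333143356089437/8334966703008184379200 ≈ 0.33415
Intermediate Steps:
P(A, v) = -269/8 (P(A, v) = -3/8 + (⅛)*(-266) = -3/8 - 133/4 = -269/8)
(P(-348, -433)/226748 + 223834/137135)/(-451910) + 49551/148286 = (-269/8/226748 + 223834/137135)/(-451910) + 49551/148286 = (-269/8*1/226748 + 223834*(1/137135))*(-1/451910) + 49551*(1/148286) = (-269/1813984 + 223834/137135)*(-1/451910) + 49551/148286 = (405994405341/248760695840)*(-1/451910) + 49551/148286 = -405994405341/112417446057054400 + 49551/148286 = 2785168333143356089437/8334966703008184379200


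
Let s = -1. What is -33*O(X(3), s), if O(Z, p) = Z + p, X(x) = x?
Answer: -66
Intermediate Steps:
-33*O(X(3), s) = -33*(3 - 1) = -33*2 = -66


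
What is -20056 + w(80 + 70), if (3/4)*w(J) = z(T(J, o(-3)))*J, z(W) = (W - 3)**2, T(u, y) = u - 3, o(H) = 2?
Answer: 4127144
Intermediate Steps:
T(u, y) = -3 + u
z(W) = (-3 + W)**2
w(J) = 4*J*(-6 + J)**2/3 (w(J) = 4*((-3 + (-3 + J))**2*J)/3 = 4*((-6 + J)**2*J)/3 = 4*(J*(-6 + J)**2)/3 = 4*J*(-6 + J)**2/3)
-20056 + w(80 + 70) = -20056 + 4*(80 + 70)*(-6 + (80 + 70))**2/3 = -20056 + (4/3)*150*(-6 + 150)**2 = -20056 + (4/3)*150*144**2 = -20056 + (4/3)*150*20736 = -20056 + 4147200 = 4127144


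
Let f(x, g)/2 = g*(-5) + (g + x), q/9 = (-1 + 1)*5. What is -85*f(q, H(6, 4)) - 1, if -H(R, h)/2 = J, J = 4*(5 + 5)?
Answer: -54401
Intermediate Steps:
J = 40 (J = 4*10 = 40)
H(R, h) = -80 (H(R, h) = -2*40 = -80)
q = 0 (q = 9*((-1 + 1)*5) = 9*(0*5) = 9*0 = 0)
f(x, g) = -8*g + 2*x (f(x, g) = 2*(g*(-5) + (g + x)) = 2*(-5*g + (g + x)) = 2*(x - 4*g) = -8*g + 2*x)
-85*f(q, H(6, 4)) - 1 = -85*(-8*(-80) + 2*0) - 1 = -85*(640 + 0) - 1 = -85*640 - 1 = -54400 - 1 = -54401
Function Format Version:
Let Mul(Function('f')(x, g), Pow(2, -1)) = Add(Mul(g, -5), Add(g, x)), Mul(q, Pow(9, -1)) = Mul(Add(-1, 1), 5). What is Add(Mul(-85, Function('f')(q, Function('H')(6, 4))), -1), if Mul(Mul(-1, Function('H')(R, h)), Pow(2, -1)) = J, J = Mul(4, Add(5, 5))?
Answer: -54401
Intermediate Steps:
J = 40 (J = Mul(4, 10) = 40)
Function('H')(R, h) = -80 (Function('H')(R, h) = Mul(-2, 40) = -80)
q = 0 (q = Mul(9, Mul(Add(-1, 1), 5)) = Mul(9, Mul(0, 5)) = Mul(9, 0) = 0)
Function('f')(x, g) = Add(Mul(-8, g), Mul(2, x)) (Function('f')(x, g) = Mul(2, Add(Mul(g, -5), Add(g, x))) = Mul(2, Add(Mul(-5, g), Add(g, x))) = Mul(2, Add(x, Mul(-4, g))) = Add(Mul(-8, g), Mul(2, x)))
Add(Mul(-85, Function('f')(q, Function('H')(6, 4))), -1) = Add(Mul(-85, Add(Mul(-8, -80), Mul(2, 0))), -1) = Add(Mul(-85, Add(640, 0)), -1) = Add(Mul(-85, 640), -1) = Add(-54400, -1) = -54401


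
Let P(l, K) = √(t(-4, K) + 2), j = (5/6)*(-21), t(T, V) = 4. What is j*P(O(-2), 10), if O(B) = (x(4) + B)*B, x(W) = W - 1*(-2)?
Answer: -35*√6/2 ≈ -42.866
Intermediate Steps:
x(W) = 2 + W (x(W) = W + 2 = 2 + W)
j = -35/2 (j = (5*(⅙))*(-21) = (⅚)*(-21) = -35/2 ≈ -17.500)
O(B) = B*(6 + B) (O(B) = ((2 + 4) + B)*B = (6 + B)*B = B*(6 + B))
P(l, K) = √6 (P(l, K) = √(4 + 2) = √6)
j*P(O(-2), 10) = -35*√6/2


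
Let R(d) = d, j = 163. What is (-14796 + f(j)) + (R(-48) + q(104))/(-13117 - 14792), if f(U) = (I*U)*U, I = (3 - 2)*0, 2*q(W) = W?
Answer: -412941568/27909 ≈ -14796.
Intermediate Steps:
q(W) = W/2
I = 0 (I = 1*0 = 0)
f(U) = 0 (f(U) = (0*U)*U = 0*U = 0)
(-14796 + f(j)) + (R(-48) + q(104))/(-13117 - 14792) = (-14796 + 0) + (-48 + (½)*104)/(-13117 - 14792) = -14796 + (-48 + 52)/(-27909) = -14796 + 4*(-1/27909) = -14796 - 4/27909 = -412941568/27909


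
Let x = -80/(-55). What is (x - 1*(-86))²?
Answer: 925444/121 ≈ 7648.3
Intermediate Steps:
x = 16/11 (x = -80*(-1/55) = 16/11 ≈ 1.4545)
(x - 1*(-86))² = (16/11 - 1*(-86))² = (16/11 + 86)² = (962/11)² = 925444/121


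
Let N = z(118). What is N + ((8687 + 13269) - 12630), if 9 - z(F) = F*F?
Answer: -4589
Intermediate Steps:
z(F) = 9 - F**2 (z(F) = 9 - F*F = 9 - F**2)
N = -13915 (N = 9 - 1*118**2 = 9 - 1*13924 = 9 - 13924 = -13915)
N + ((8687 + 13269) - 12630) = -13915 + ((8687 + 13269) - 12630) = -13915 + (21956 - 12630) = -13915 + 9326 = -4589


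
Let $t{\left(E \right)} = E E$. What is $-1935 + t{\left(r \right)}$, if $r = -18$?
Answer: $-1611$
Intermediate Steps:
$t{\left(E \right)} = E^{2}$
$-1935 + t{\left(r \right)} = -1935 + \left(-18\right)^{2} = -1935 + 324 = -1611$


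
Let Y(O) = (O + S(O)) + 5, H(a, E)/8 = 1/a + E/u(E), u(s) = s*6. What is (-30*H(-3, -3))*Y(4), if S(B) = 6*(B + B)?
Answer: 2280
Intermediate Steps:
S(B) = 12*B (S(B) = 6*(2*B) = 12*B)
u(s) = 6*s
H(a, E) = 4/3 + 8/a (H(a, E) = 8*(1/a + E/((6*E))) = 8*(1/a + E*(1/(6*E))) = 8*(1/a + ⅙) = 8*(⅙ + 1/a) = 4/3 + 8/a)
Y(O) = 5 + 13*O (Y(O) = (O + 12*O) + 5 = 13*O + 5 = 5 + 13*O)
(-30*H(-3, -3))*Y(4) = (-30*(4/3 + 8/(-3)))*(5 + 13*4) = (-30*(4/3 + 8*(-⅓)))*(5 + 52) = -30*(4/3 - 8/3)*57 = -30*(-4/3)*57 = 40*57 = 2280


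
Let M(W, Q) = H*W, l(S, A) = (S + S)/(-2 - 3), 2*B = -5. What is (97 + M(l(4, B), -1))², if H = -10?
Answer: 12769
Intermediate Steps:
B = -5/2 (B = (½)*(-5) = -5/2 ≈ -2.5000)
l(S, A) = -2*S/5 (l(S, A) = (2*S)/(-5) = (2*S)*(-⅕) = -2*S/5)
M(W, Q) = -10*W
(97 + M(l(4, B), -1))² = (97 - (-4)*4)² = (97 - 10*(-8/5))² = (97 + 16)² = 113² = 12769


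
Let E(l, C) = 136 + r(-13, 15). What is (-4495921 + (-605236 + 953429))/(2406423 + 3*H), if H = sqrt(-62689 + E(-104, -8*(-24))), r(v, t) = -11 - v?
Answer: -69313805951/40214390402 + 86411*I*sqrt(62551)/40214390402 ≈ -1.7236 + 0.00053741*I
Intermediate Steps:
E(l, C) = 138 (E(l, C) = 136 + (-11 - 1*(-13)) = 136 + (-11 + 13) = 136 + 2 = 138)
H = I*sqrt(62551) (H = sqrt(-62689 + 138) = sqrt(-62551) = I*sqrt(62551) ≈ 250.1*I)
(-4495921 + (-605236 + 953429))/(2406423 + 3*H) = (-4495921 + (-605236 + 953429))/(2406423 + 3*(I*sqrt(62551))) = (-4495921 + 348193)/(2406423 + 3*I*sqrt(62551)) = -4147728/(2406423 + 3*I*sqrt(62551))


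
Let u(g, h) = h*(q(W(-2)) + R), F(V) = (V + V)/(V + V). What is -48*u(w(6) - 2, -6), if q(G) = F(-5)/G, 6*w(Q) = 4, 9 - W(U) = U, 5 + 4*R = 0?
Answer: -3672/11 ≈ -333.82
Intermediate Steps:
R = -5/4 (R = -5/4 + (1/4)*0 = -5/4 + 0 = -5/4 ≈ -1.2500)
W(U) = 9 - U
F(V) = 1 (F(V) = (2*V)/((2*V)) = (2*V)*(1/(2*V)) = 1)
w(Q) = 2/3 (w(Q) = (1/6)*4 = 2/3)
q(G) = 1/G
u(g, h) = -51*h/44 (u(g, h) = h*(1/(9 - 1*(-2)) - 5/4) = h*(1/(9 + 2) - 5/4) = h*(1/11 - 5/4) = h*(-51/44) = -51*h/44)
-48*u(w(6) - 2, -6) = -(-612)*(-6)/11 = -48*153/22 = -3672/11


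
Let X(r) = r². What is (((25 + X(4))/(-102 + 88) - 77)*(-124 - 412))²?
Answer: 89935211664/49 ≈ 1.8354e+9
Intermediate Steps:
(((25 + X(4))/(-102 + 88) - 77)*(-124 - 412))² = (((25 + 4²)/(-102 + 88) - 77)*(-124 - 412))² = (((25 + 16)/(-14) - 77)*(-536))² = ((41*(-1/14) - 77)*(-536))² = ((-41/14 - 77)*(-536))² = (-1119/14*(-536))² = (299892/7)² = 89935211664/49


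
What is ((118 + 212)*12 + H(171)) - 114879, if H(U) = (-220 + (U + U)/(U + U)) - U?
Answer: -111309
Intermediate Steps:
H(U) = -219 - U (H(U) = (-220 + (2*U)/((2*U))) - U = (-220 + (2*U)*(1/(2*U))) - U = (-220 + 1) - U = -219 - U)
((118 + 212)*12 + H(171)) - 114879 = ((118 + 212)*12 + (-219 - 1*171)) - 114879 = (330*12 + (-219 - 171)) - 114879 = (3960 - 390) - 114879 = 3570 - 114879 = -111309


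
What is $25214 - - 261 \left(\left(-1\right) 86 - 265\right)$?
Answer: $-66397$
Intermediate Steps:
$25214 - - 261 \left(\left(-1\right) 86 - 265\right) = 25214 - - 261 \left(-86 - 265\right) = 25214 - \left(-261\right) \left(-351\right) = 25214 - 91611 = -66397$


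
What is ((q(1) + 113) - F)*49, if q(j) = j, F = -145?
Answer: 12691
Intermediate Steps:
((q(1) + 113) - F)*49 = ((1 + 113) - 1*(-145))*49 = (114 + 145)*49 = 259*49 = 12691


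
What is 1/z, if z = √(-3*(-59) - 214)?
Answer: -I*√37/37 ≈ -0.1644*I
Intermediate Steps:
z = I*√37 (z = √(177 - 214) = √(-37) = I*√37 ≈ 6.0828*I)
1/z = 1/(I*√37) = -I*√37/37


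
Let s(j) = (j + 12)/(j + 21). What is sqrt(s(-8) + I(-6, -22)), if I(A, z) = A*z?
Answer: 2*sqrt(5590)/13 ≈ 11.503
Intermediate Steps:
s(j) = (12 + j)/(21 + j)
sqrt(s(-8) + I(-6, -22)) = sqrt((12 - 8)/(21 - 8) - 6*(-22)) = sqrt(4/13 + 132) = sqrt(1720/13) = 2*sqrt(5590)/13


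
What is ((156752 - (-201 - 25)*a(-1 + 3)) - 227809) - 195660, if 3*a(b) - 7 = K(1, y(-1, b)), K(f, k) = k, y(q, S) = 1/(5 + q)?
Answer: -1597025/6 ≈ -2.6617e+5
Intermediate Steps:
a(b) = 29/12 (a(b) = 7/3 + 1/(3*(5 - 1)) = 7/3 + (⅓)/4 = 7/3 + (⅓)*(¼) = 7/3 + 1/12 = 29/12)
((156752 - (-201 - 25)*a(-1 + 3)) - 227809) - 195660 = ((156752 - (-201 - 25)*29/12) - 227809) - 195660 = ((156752 - (-226)*29/12) - 227809) - 195660 = ((156752 - 1*(-3277/6)) - 227809) - 195660 = ((156752 + 3277/6) - 227809) - 195660 = (943789/6 - 227809) - 195660 = -423065/6 - 195660 = -1597025/6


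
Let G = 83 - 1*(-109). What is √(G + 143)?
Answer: √335 ≈ 18.303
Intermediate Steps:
G = 192 (G = 83 + 109 = 192)
√(G + 143) = √(192 + 143) = √335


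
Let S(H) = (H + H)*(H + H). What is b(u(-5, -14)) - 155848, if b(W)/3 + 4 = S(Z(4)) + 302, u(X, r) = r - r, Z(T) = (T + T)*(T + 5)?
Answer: -92746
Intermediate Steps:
Z(T) = 2*T*(5 + T) (Z(T) = (2*T)*(5 + T) = 2*T*(5 + T))
u(X, r) = 0
S(H) = 4*H² (S(H) = (2*H)*(2*H) = 4*H²)
b(W) = 63102 (b(W) = -12 + 3*(4*(2*4*(5 + 4))² + 302) = -12 + 3*(4*(2*4*9)² + 302) = -12 + 3*(4*72² + 302) = -12 + 3*(4*5184 + 302) = -12 + 3*(20736 + 302) = -12 + 3*21038 = -12 + 63114 = 63102)
b(u(-5, -14)) - 155848 = 63102 - 155848 = -92746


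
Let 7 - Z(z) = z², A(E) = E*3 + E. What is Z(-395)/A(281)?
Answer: -78009/562 ≈ -138.81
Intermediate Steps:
A(E) = 4*E (A(E) = 3*E + E = 4*E)
Z(z) = 7 - z²
Z(-395)/A(281) = (7 - 1*(-395)²)/((4*281)) = (7 - 1*156025)/1124 = (7 - 156025)*(1/1124) = -156018*1/1124 = -78009/562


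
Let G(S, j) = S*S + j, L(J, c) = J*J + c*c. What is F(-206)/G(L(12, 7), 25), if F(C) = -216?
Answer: -108/18637 ≈ -0.0057949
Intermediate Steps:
L(J, c) = J² + c²
G(S, j) = j + S² (G(S, j) = S² + j = j + S²)
F(-206)/G(L(12, 7), 25) = -216/(25 + (12² + 7²)²) = -216/(25 + (144 + 49)²) = -216/(25 + 193²) = -216/(25 + 37249) = -216/37274 = -216*1/37274 = -108/18637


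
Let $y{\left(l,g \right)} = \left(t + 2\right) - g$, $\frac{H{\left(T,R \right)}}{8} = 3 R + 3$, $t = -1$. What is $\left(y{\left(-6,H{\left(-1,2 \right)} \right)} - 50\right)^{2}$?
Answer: $14641$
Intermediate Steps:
$H{\left(T,R \right)} = 24 + 24 R$ ($H{\left(T,R \right)} = 8 \left(3 R + 3\right) = 8 \left(3 + 3 R\right) = 24 + 24 R$)
$y{\left(l,g \right)} = 1 - g$ ($y{\left(l,g \right)} = \left(-1 + 2\right) - g = 1 - g$)
$\left(y{\left(-6,H{\left(-1,2 \right)} \right)} - 50\right)^{2} = \left(\left(1 - \left(24 + 24 \cdot 2\right)\right) - 50\right)^{2} = \left(\left(1 - \left(24 + 48\right)\right) - 50\right)^{2} = \left(\left(1 - 72\right) - 50\right)^{2} = \left(-71 - 50\right)^{2} = \left(-121\right)^{2} = 14641$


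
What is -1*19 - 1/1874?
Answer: -35607/1874 ≈ -19.001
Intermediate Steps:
-1*19 - 1/1874 = -19 - 1*1/1874 = -19 - 1/1874 = -35607/1874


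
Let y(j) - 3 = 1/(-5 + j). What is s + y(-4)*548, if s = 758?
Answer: 21070/9 ≈ 2341.1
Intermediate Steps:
y(j) = 3 + 1/(-5 + j)
s + y(-4)*548 = 758 + ((-14 + 3*(-4))/(-5 - 4))*548 = 758 + ((-14 - 12)/(-9))*548 = 758 - ⅑*(-26)*548 = 758 + (26/9)*548 = 758 + 14248/9 = 21070/9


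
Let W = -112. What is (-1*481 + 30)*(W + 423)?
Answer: -140261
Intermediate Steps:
(-1*481 + 30)*(W + 423) = (-1*481 + 30)*(-112 + 423) = (-481 + 30)*311 = -451*311 = -140261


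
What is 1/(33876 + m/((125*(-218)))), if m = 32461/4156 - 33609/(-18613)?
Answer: 2107940863000/71408603931112403 ≈ 2.9519e-5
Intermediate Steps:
m = 743875597/77355628 (m = 32461*(1/4156) - 33609*(-1/18613) = 32461/4156 + 33609/18613 = 743875597/77355628 ≈ 9.6163)
1/(33876 + m/((125*(-218)))) = 1/(33876 + 743875597/(77355628*((125*(-218))))) = 1/(33876 + (743875597/77355628)/(-27250)) = 1/(33876 + (743875597/77355628)*(-1/27250)) = 1/(33876 - 743875597/2107940863000) = 1/(71408603931112403/2107940863000) = 2107940863000/71408603931112403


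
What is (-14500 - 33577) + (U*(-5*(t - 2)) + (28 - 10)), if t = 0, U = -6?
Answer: -48119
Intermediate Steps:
(-14500 - 33577) + (U*(-5*(t - 2)) + (28 - 10)) = (-14500 - 33577) + (-(-30)*(0 - 2) + (28 - 10)) = -48077 + (-(-30)*(-2) + 18) = -48077 + (-6*10 + 18) = -48077 + (-60 + 18) = -48077 - 42 = -48119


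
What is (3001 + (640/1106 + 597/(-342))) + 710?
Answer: 233875295/63042 ≈ 3709.8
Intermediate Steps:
(3001 + (640/1106 + 597/(-342))) + 710 = (3001 + (640*(1/1106) + 597*(-1/342))) + 710 = (3001 + (320/553 - 199/114)) + 710 = (3001 - 73567/63042) + 710 = 189115475/63042 + 710 = 233875295/63042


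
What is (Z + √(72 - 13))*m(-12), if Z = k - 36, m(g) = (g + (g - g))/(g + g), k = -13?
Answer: -49/2 + √59/2 ≈ -20.659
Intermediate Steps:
m(g) = ½ (m(g) = (g + 0)/((2*g)) = g*(1/(2*g)) = ½)
Z = -49 (Z = -13 - 36 = -49)
(Z + √(72 - 13))*m(-12) = (-49 + √(72 - 13))*(½) = (-49 + √59)*(½) = -49/2 + √59/2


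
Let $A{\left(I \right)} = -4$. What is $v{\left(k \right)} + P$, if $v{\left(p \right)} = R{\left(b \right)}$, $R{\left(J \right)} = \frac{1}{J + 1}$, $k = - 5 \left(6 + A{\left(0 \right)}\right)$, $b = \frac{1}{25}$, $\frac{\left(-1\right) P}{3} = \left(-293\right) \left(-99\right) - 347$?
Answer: $- \frac{2235455}{26} \approx -85979.0$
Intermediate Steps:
$P = -85980$ ($P = - 3 \left(\left(-293\right) \left(-99\right) - 347\right) = - 3 \left(29007 - 347\right) = \left(-3\right) 28660 = -85980$)
$b = \frac{1}{25} \approx 0.04$
$k = -10$ ($k = - 5 \left(6 - 4\right) = \left(-5\right) 2 = -10$)
$R{\left(J \right)} = \frac{1}{1 + J}$
$v{\left(p \right)} = \frac{25}{26}$ ($v{\left(p \right)} = \frac{1}{1 + \frac{1}{25}} = \frac{1}{\frac{26}{25}} = \frac{25}{26}$)
$v{\left(k \right)} + P = \frac{25}{26} - 85980 = - \frac{2235455}{26}$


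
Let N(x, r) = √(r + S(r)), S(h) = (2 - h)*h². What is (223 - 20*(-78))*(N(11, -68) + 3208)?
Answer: 5719864 + 3566*√80903 ≈ 6.7342e+6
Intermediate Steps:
S(h) = h²*(2 - h)
N(x, r) = √(r + r²*(2 - r))
(223 - 20*(-78))*(N(11, -68) + 3208) = (223 - 20*(-78))*(√(-68*(1 - 1*(-68)*(-2 - 68))) + 3208) = (223 + 1560)*(√(-68*(1 - 1*(-68)*(-70))) + 3208) = 1783*(√(-68*(1 - 4760)) + 3208) = 1783*(√(-68*(-4759)) + 3208) = 1783*(√323612 + 3208) = 1783*(2*√80903 + 3208) = 1783*(3208 + 2*√80903) = 5719864 + 3566*√80903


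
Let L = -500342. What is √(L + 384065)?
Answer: 7*I*√2373 ≈ 340.99*I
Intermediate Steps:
√(L + 384065) = √(-500342 + 384065) = √(-116277) = 7*I*√2373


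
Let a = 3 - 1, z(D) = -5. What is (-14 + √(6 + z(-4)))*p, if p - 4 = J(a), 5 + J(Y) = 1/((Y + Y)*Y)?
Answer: 91/8 ≈ 11.375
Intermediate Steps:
a = 2
J(Y) = -5 + 1/(2*Y²) (J(Y) = -5 + 1/((Y + Y)*Y) = -5 + 1/(((2*Y))*Y) = -5 + (1/(2*Y))/Y = -5 + 1/(2*Y²))
p = -7/8 (p = 4 + (-5 + (½)/2²) = 4 + (-5 + (½)*(¼)) = 4 + (-5 + ⅛) = 4 - 39/8 = -7/8 ≈ -0.87500)
(-14 + √(6 + z(-4)))*p = (-14 + √(6 - 5))*(-7/8) = (-14 + √1)*(-7/8) = (-14 + 1)*(-7/8) = -13*(-7/8) = 91/8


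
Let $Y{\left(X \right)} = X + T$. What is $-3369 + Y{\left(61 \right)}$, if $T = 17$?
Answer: $-3291$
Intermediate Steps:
$Y{\left(X \right)} = 17 + X$ ($Y{\left(X \right)} = X + 17 = 17 + X$)
$-3369 + Y{\left(61 \right)} = -3369 + \left(17 + 61\right) = -3369 + 78 = -3291$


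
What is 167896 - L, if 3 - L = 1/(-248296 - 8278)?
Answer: 43076978581/256574 ≈ 1.6789e+5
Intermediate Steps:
L = 769723/256574 (L = 3 - 1/(-248296 - 8278) = 3 - 1/(-256574) = 3 - 1*(-1/256574) = 3 + 1/256574 = 769723/256574 ≈ 3.0000)
167896 - L = 167896 - 1*769723/256574 = 167896 - 769723/256574 = 43076978581/256574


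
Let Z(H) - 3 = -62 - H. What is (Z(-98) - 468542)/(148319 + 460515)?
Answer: -468503/608834 ≈ -0.76951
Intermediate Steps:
Z(H) = -59 - H (Z(H) = 3 + (-62 - H) = -59 - H)
(Z(-98) - 468542)/(148319 + 460515) = ((-59 - 1*(-98)) - 468542)/(148319 + 460515) = ((-59 + 98) - 468542)/608834 = (39 - 468542)*(1/608834) = -468503*1/608834 = -468503/608834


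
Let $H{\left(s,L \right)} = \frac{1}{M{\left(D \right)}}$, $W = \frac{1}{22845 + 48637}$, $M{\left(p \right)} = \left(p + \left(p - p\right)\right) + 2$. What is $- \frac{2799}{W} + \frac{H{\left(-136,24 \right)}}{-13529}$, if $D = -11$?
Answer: $- \frac{24361711725797}{121761} \approx -2.0008 \cdot 10^{8}$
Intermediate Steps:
$M{\left(p \right)} = 2 + p$ ($M{\left(p \right)} = \left(p + 0\right) + 2 = p + 2 = 2 + p$)
$W = \frac{1}{71482} \approx 1.399 \cdot 10^{-5}$
$H{\left(s,L \right)} = - \frac{1}{9}$ ($H{\left(s,L \right)} = \frac{1}{2 - 11} = \frac{1}{-9} = - \frac{1}{9}$)
$- \frac{2799}{W} + \frac{H{\left(-136,24 \right)}}{-13529} = - 2799 \frac{1}{\frac{1}{71482}} - \frac{1}{9 \left(-13529\right)} = \left(-2799\right) 71482 - - \frac{1}{121761} = -200078118 + \frac{1}{121761} = - \frac{24361711725797}{121761}$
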